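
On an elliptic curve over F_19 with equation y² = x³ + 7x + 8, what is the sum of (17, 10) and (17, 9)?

The two points share x = 17 and their y-coordinates satisfy 10 + 9 ≡ 0 (mod 19), so they are inverses. Their sum is ∞.

O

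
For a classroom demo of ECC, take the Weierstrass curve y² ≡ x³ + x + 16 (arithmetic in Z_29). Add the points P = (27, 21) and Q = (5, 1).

(27, 21) + (5, 1). λ = (1 - 21)/(5 - 27) ≡ 9/7 mod 29. 7⁻¹ ≡ 25 (mod 29) since 7·25 = 175 ≡ 1, so λ ≡ 22.
  x = λ² - 27 - 5 = 484 - 32 ≡ 17; y = λ·(27 - 17) - 21 ≡ 25. → (17, 25)

(17, 25)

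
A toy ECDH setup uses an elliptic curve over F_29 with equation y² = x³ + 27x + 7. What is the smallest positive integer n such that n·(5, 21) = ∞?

2P: tangent at (5, 21): λ = (3·5² + 27)/(2·21) ≡ 15/13. 13⁻¹ ≡ 9 (mod 29), so λ ≡ 15·9 ≡ 19.
  x = λ² - 5 - 5 = 361 - 10 ≡ 3; y = λ·(5 - 3) - 21 ≡ 17. → (3, 17)
3P: (3, 17) + (5, 21). λ = (21 - 17)/(5 - 3) ≡ 4/2 mod 29. 2⁻¹ ≡ 15 (mod 29), so λ ≡ 2.
  x = λ² - 3 - 5 = 4 - 8 ≡ 25; y = λ·(3 - 25) - 17 ≡ 26. → (25, 26)
4P: (25, 26) + (5, 21). λ = (21 - 26)/(5 - 25) ≡ 24/9 mod 29. 9⁻¹ ≡ 13 (mod 29), so λ ≡ 22.
  x = λ² - 25 - 5 = 484 - 30 ≡ 19; y = λ·(25 - 19) - 26 ≡ 19. → (19, 19)
5P: (19, 19) + (5, 21). λ = (21 - 19)/(5 - 19) ≡ 2/15 mod 29. 15⁻¹ ≡ 2 (mod 29), so λ ≡ 4.
  x = λ² - 19 - 5 = 16 - 24 ≡ 21; y = λ·(19 - 21) - 19 ≡ 2. → (21, 2)
6P: (21, 2) + (5, 21). λ = (21 - 2)/(5 - 21) ≡ 19/13 mod 29. 13⁻¹ ≡ 9 (mod 29) since 13·9 = 117 ≡ 1, so λ ≡ 26.
  x = λ² - 21 - 5 = 676 - 26 ≡ 12; y = λ·(21 - 12) - 2 ≡ 0. → (12, 0)
7P: (12, 0) + (5, 21). λ = (21 - 0)/(5 - 12) ≡ 21/22 mod 29. 22⁻¹ ≡ 4 (mod 29), so λ ≡ 26.
  x = λ² - 12 - 5 = 676 - 17 ≡ 21; y = λ·(12 - 21) - 0 ≡ 27. → (21, 27)
8P: (21, 27) + (5, 21). λ = (21 - 27)/(5 - 21) ≡ 23/13 mod 29. 13⁻¹ ≡ 9 (mod 29), so λ ≡ 4.
  x = λ² - 21 - 5 = 16 - 26 ≡ 19; y = λ·(21 - 19) - 27 ≡ 10. → (19, 10)
9P: (19, 10) + (5, 21). λ = (21 - 10)/(5 - 19) ≡ 11/15 mod 29. 15⁻¹ ≡ 2 (mod 29) since 15·2 = 30 ≡ 1, so λ ≡ 22.
  x = λ² - 19 - 5 = 484 - 24 ≡ 25; y = λ·(19 - 25) - 10 ≡ 3. → (25, 3)
10P: (25, 3) + (5, 21). λ = (21 - 3)/(5 - 25) ≡ 18/9 mod 29. 9⁻¹ ≡ 13 (mod 29), so λ ≡ 2.
  x = λ² - 25 - 5 = 4 - 30 ≡ 3; y = λ·(25 - 3) - 3 ≡ 12. → (3, 12)
11P: (3, 12) + (5, 21). λ = (21 - 12)/(5 - 3) ≡ 9/2 mod 29. 2⁻¹ ≡ 15 (mod 29), so λ ≡ 19.
  x = λ² - 3 - 5 = 361 - 8 ≡ 5; y = λ·(3 - 5) - 12 ≡ 8. → (5, 8)
12P: (5, 8) + (5, 21): same x and y₁ ≡ -y₂, so the sum is ∞.
12P = ∞, so the order is 12.

12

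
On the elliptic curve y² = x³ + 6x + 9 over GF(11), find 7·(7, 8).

Write G = (7, 8).
Double-and-add on 7 = (111)₂. Start with G = (7, 8) for the leading 1-bit.
double: tangent at (7, 8): λ = (3·7² + 6)/(2·8) ≡ 10/5. 5⁻¹ ≡ 9 (mod 11), so λ ≡ 10·9 ≡ 2.
  x = λ² - 7 - 7 = 4 - 14 ≡ 1; y = λ·(7 - 1) - 8 ≡ 4. → (1, 4)
add G: (1, 4) + (7, 8). λ = (8 - 4)/(7 - 1) ≡ 4/6 mod 11. 6⁻¹ ≡ 2 (mod 11) since 6·2 = 12 ≡ 1, so λ ≡ 8.
  x = λ² - 1 - 7 = 64 - 8 ≡ 1; y = λ·(1 - 1) - 4 ≡ 7. → (1, 7)
double: tangent at (1, 7): λ = (3·1² + 6)/(2·7) ≡ 9/3. 3⁻¹ ≡ 4 (mod 11) since 3·4 = 12 ≡ 1, so λ ≡ 9·4 ≡ 3.
  x = λ² - 1 - 1 = 9 - 2 ≡ 7; y = λ·(1 - 7) - 7 ≡ 8. → (7, 8)
add G: tangent at (7, 8): λ = (3·7² + 6)/(2·8) ≡ 10/5. 5⁻¹ ≡ 9 (mod 11), so λ ≡ 10·9 ≡ 2.
  x = λ² - 7 - 7 = 4 - 14 ≡ 1; y = λ·(7 - 1) - 8 ≡ 4. → (1, 4)

(1, 4)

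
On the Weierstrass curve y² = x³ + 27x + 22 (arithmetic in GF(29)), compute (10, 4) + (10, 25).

The two points share x = 10 and their y-coordinates satisfy 4 + 25 ≡ 0 (mod 29), so they are inverses. Their sum is O.

O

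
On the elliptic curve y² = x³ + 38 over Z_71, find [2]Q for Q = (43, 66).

tangent at (43, 66): λ = (3·43² + 0)/(2·66) ≡ 9/61. 61⁻¹ ≡ 7 (mod 71), so λ ≡ 9·7 ≡ 63.
  x = λ² - 43 - 43 = 3969 - 86 ≡ 49; y = λ·(43 - 49) - 66 ≡ 53. → (49, 53)

(49, 53)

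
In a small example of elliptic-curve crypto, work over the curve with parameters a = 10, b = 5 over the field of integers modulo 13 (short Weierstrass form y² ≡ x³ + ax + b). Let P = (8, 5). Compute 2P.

(1, 9)

tangent at (8, 5): λ = (3·8² + 10)/(2·5) ≡ 7/10. 10⁻¹ ≡ 4 (mod 13), so λ ≡ 7·4 ≡ 2.
  x = λ² - 8 - 8 = 4 - 16 ≡ 1; y = λ·(8 - 1) - 5 ≡ 9. → (1, 9)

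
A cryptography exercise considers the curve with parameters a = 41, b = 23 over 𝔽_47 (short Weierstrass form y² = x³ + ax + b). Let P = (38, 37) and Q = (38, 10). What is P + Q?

O

The two points share x = 38 and their y-coordinates satisfy 37 + 10 ≡ 0 (mod 47), so they are inverses. Their sum is 𝒪.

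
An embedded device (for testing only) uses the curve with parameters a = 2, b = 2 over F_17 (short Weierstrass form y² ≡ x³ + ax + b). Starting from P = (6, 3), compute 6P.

Double-and-add on 6 = (110)₂. Start with P = (6, 3) for the leading 1-bit.
double: tangent at (6, 3): λ = (3·6² + 2)/(2·3) ≡ 8/6. 6⁻¹ ≡ 3 (mod 17) since 6·3 = 18 ≡ 1, so λ ≡ 8·3 ≡ 7.
  x = λ² - 6 - 6 = 49 - 12 ≡ 3; y = λ·(6 - 3) - 3 ≡ 1. → (3, 1)
add P: (3, 1) + (6, 3). λ = (3 - 1)/(6 - 3) ≡ 2/3 mod 17. 3⁻¹ ≡ 6 (mod 17) since 3·6 = 18 ≡ 1, so λ ≡ 12.
  x = λ² - 3 - 6 = 144 - 9 ≡ 16; y = λ·(3 - 16) - 1 ≡ 13. → (16, 13)
double: tangent at (16, 13): λ = (3·16² + 2)/(2·13) ≡ 5/9. 9⁻¹ ≡ 2 (mod 17) since 9·2 = 18 ≡ 1, so λ ≡ 5·2 ≡ 10.
  x = λ² - 16 - 16 = 100 - 32 ≡ 0; y = λ·(16 - 0) - 13 ≡ 11. → (0, 11)

(0, 11)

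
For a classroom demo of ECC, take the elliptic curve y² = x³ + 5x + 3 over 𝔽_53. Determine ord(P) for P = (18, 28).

7

2P: tangent at (18, 28): λ = (3·18² + 5)/(2·28) ≡ 23/3. 3⁻¹ ≡ 18 (mod 53) since 3·18 = 54 ≡ 1, so λ ≡ 23·18 ≡ 43.
  x = λ² - 18 - 18 = 1849 - 36 ≡ 11; y = λ·(18 - 11) - 28 ≡ 8. → (11, 8)
3P: (11, 8) + (18, 28). λ = (28 - 8)/(18 - 11) ≡ 20/7 mod 53. 7⁻¹ ≡ 38 (mod 53), so λ ≡ 18.
  x = λ² - 11 - 18 = 324 - 29 ≡ 30; y = λ·(11 - 30) - 8 ≡ 21. → (30, 21)
4P: (30, 21) + (18, 28). λ = (28 - 21)/(18 - 30) ≡ 7/41 mod 53. 41⁻¹ ≡ 22 (mod 53) since 41·22 = 902 ≡ 1, so λ ≡ 48.
  x = λ² - 30 - 18 = 2304 - 48 ≡ 30; y = λ·(30 - 30) - 21 ≡ 32. → (30, 32)
5P: (30, 32) + (18, 28). λ = (28 - 32)/(18 - 30) ≡ 49/41 mod 53. 41⁻¹ ≡ 22 (mod 53) since 41·22 = 902 ≡ 1, so λ ≡ 18.
  x = λ² - 30 - 18 = 324 - 48 ≡ 11; y = λ·(30 - 11) - 32 ≡ 45. → (11, 45)
6P: (11, 45) + (18, 28). λ = (28 - 45)/(18 - 11) ≡ 36/7 mod 53. 7⁻¹ ≡ 38 (mod 53) since 7·38 = 266 ≡ 1, so λ ≡ 43.
  x = λ² - 11 - 18 = 1849 - 29 ≡ 18; y = λ·(11 - 18) - 45 ≡ 25. → (18, 25)
7P: (18, 25) + (18, 28): same x and y₁ ≡ -y₂, so the sum is ∞.
7P = ∞, so the order is 7.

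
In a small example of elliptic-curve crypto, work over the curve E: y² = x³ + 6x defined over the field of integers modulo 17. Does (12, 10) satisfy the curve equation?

yes

y² = 10² ≡ 15; x³ + 6x + 0 = 1800 ≡ 15 (mod 17). 15 = 15.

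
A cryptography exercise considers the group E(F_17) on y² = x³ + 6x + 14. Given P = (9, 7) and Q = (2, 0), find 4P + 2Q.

(2, 0)

First 4P:
Double-and-add on 4 = (100)₂. Start with P = (9, 7) for the leading 1-bit.
double: tangent at (9, 7): λ = (3·9² + 6)/(2·7) ≡ 11/14. 14⁻¹ ≡ 11 (mod 17) since 14·11 = 154 ≡ 1, so λ ≡ 11·11 ≡ 2.
  x = λ² - 9 - 9 = 4 - 18 ≡ 3; y = λ·(9 - 3) - 7 ≡ 5. → (3, 5)
double: tangent at (3, 5): λ = (3·3² + 6)/(2·5) ≡ 16/10. 10⁻¹ ≡ 12 (mod 17) since 10·12 = 120 ≡ 1, so λ ≡ 16·12 ≡ 5.
  x = λ² - 3 - 3 = 25 - 6 ≡ 2; y = λ·(3 - 2) - 5 ≡ 0. → (2, 0)
4P = (2, 0).
Next 2Q:
Repeated addition: build up to 2Q.
2Q: (2, 0) + (2, 0): same x and y₁ ≡ -y₂, so the sum is 𝒪.
2Q = 𝒪.
Finally 4P + 2Q:
(2, 0) + 𝒪 = (2, 0) (identity).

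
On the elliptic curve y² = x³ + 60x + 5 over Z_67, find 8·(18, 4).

Write P = (18, 4).
Repeated addition: build up to 8P.
2P: tangent at (18, 4): λ = (3·18² + 60)/(2·4) ≡ 27/8. 8⁻¹ ≡ 42 (mod 67), so λ ≡ 27·42 ≡ 62.
  x = λ² - 18 - 18 = 3844 - 36 ≡ 56; y = λ·(18 - 56) - 4 ≡ 52. → (56, 52)
3P: (56, 52) + (18, 4). λ = (4 - 52)/(18 - 56) ≡ 19/29 mod 67. 29⁻¹ ≡ 37 (mod 67) since 29·37 = 1073 ≡ 1, so λ ≡ 33.
  x = λ² - 56 - 18 = 1089 - 74 ≡ 10; y = λ·(56 - 10) - 52 ≡ 59. → (10, 59)
4P: (10, 59) + (18, 4). λ = (4 - 59)/(18 - 10) ≡ 12/8 mod 67. 8⁻¹ ≡ 42 (mod 67) since 8·42 = 336 ≡ 1, so λ ≡ 35.
  x = λ² - 10 - 18 = 1225 - 28 ≡ 58; y = λ·(10 - 58) - 59 ≡ 3. → (58, 3)
5P: (58, 3) + (18, 4). λ = (4 - 3)/(18 - 58) ≡ 1/27 mod 67. 27⁻¹ ≡ 5 (mod 67), so λ ≡ 5.
  x = λ² - 58 - 18 = 25 - 76 ≡ 16; y = λ·(58 - 16) - 3 ≡ 6. → (16, 6)
6P: (16, 6) + (18, 4). λ = (4 - 6)/(18 - 16) ≡ 65/2 mod 67. 2⁻¹ ≡ 34 (mod 67) since 2·34 = 68 ≡ 1, so λ ≡ 66.
  x = λ² - 16 - 18 = 4356 - 34 ≡ 34; y = λ·(16 - 34) - 6 ≡ 12. → (34, 12)
7P: (34, 12) + (18, 4). λ = (4 - 12)/(18 - 34) ≡ 59/51 mod 67. 51⁻¹ ≡ 46 (mod 67) since 51·46 = 2346 ≡ 1, so λ ≡ 34.
  x = λ² - 34 - 18 = 1156 - 52 ≡ 32; y = λ·(34 - 32) - 12 ≡ 56. → (32, 56)
8P: (32, 56) + (18, 4). λ = (4 - 56)/(18 - 32) ≡ 15/53 mod 67. 53⁻¹ ≡ 43 (mod 67), so λ ≡ 42.
  x = λ² - 32 - 18 = 1764 - 50 ≡ 39; y = λ·(32 - 39) - 56 ≡ 52. → (39, 52)

(39, 52)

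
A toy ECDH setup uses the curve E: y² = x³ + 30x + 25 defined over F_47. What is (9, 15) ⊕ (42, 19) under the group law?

(45, 2)

(9, 15) + (42, 19). λ = (19 - 15)/(42 - 9) ≡ 4/33 mod 47. 33⁻¹ ≡ 10 (mod 47) since 33·10 = 330 ≡ 1, so λ ≡ 40.
  x = λ² - 9 - 42 = 1600 - 51 ≡ 45; y = λ·(9 - 45) - 15 ≡ 2. → (45, 2)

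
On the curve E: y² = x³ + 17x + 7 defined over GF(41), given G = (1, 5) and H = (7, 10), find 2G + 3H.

First 2G:
Repeated addition: build up to 2G.
2G: tangent at (1, 5): λ = (3·1² + 17)/(2·5) ≡ 20/10. 10⁻¹ ≡ 37 (mod 41), so λ ≡ 20·37 ≡ 2.
  x = λ² - 1 - 1 = 4 - 2 ≡ 2; y = λ·(1 - 2) - 5 ≡ 34. → (2, 34)
2G = (2, 34).
Next 3H:
Repeated addition: build up to 3H.
2H: tangent at (7, 10): λ = (3·7² + 17)/(2·10) ≡ 0/20. 20⁻¹ ≡ 39 (mod 41) since 20·39 = 780 ≡ 1, so λ ≡ 0·39 ≡ 0.
  x = λ² - 7 - 7 = 0 - 14 ≡ 27; y = λ·(7 - 27) - 10 ≡ 31. → (27, 31)
3H: (27, 31) + (7, 10). λ = (10 - 31)/(7 - 27) ≡ 20/21 mod 41. 21⁻¹ ≡ 2 (mod 41), so λ ≡ 40.
  x = λ² - 27 - 7 = 1600 - 34 ≡ 8; y = λ·(27 - 8) - 31 ≡ 32. → (8, 32)
3H = (8, 32).
Finally 2G + 3H:
(2, 34) + (8, 32). λ = (32 - 34)/(8 - 2) ≡ 39/6 mod 41. 6⁻¹ ≡ 7 (mod 41), so λ ≡ 27.
  x = λ² - 2 - 8 = 729 - 10 ≡ 22; y = λ·(2 - 22) - 34 ≡ 0. → (22, 0)

(22, 0)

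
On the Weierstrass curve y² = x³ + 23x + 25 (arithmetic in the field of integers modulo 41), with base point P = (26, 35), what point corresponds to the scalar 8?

Double-and-add on 8 = (1000)₂. Start with P = (26, 35) for the leading 1-bit.
double: tangent at (26, 35): λ = (3·26² + 23)/(2·35) ≡ 1/29. 29⁻¹ ≡ 17 (mod 41), so λ ≡ 1·17 ≡ 17.
  x = λ² - 26 - 26 = 289 - 52 ≡ 32; y = λ·(26 - 32) - 35 ≡ 27. → (32, 27)
double: tangent at (32, 27): λ = (3·32² + 23)/(2·27) ≡ 20/13. 13⁻¹ ≡ 19 (mod 41), so λ ≡ 20·19 ≡ 11.
  x = λ² - 32 - 32 = 121 - 64 ≡ 16; y = λ·(32 - 16) - 27 ≡ 26. → (16, 26)
double: tangent at (16, 26): λ = (3·16² + 23)/(2·26) ≡ 12/11. 11⁻¹ ≡ 15 (mod 41) since 11·15 = 165 ≡ 1, so λ ≡ 12·15 ≡ 16.
  x = λ² - 16 - 16 = 256 - 32 ≡ 19; y = λ·(16 - 19) - 26 ≡ 8. → (19, 8)

(19, 8)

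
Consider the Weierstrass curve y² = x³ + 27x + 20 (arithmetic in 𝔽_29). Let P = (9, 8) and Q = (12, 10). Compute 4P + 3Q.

(15, 28)

First 4P:
Double-and-add on 4 = (100)₂. Start with P = (9, 8) for the leading 1-bit.
double: tangent at (9, 8): λ = (3·9² + 27)/(2·8) ≡ 9/16. 16⁻¹ ≡ 20 (mod 29), so λ ≡ 9·20 ≡ 6.
  x = λ² - 9 - 9 = 36 - 18 ≡ 18; y = λ·(9 - 18) - 8 ≡ 25. → (18, 25)
double: tangent at (18, 25): λ = (3·18² + 27)/(2·25) ≡ 13/21. 21⁻¹ ≡ 18 (mod 29), so λ ≡ 13·18 ≡ 2.
  x = λ² - 18 - 18 = 4 - 36 ≡ 26; y = λ·(18 - 26) - 25 ≡ 17. → (26, 17)
4P = (26, 17).
Next 3Q:
Repeated addition: build up to 3Q.
2Q: tangent at (12, 10): λ = (3·12² + 27)/(2·10) ≡ 24/20. 20⁻¹ ≡ 16 (mod 29) since 20·16 = 320 ≡ 1, so λ ≡ 24·16 ≡ 7.
  x = λ² - 12 - 12 = 49 - 24 ≡ 25; y = λ·(12 - 25) - 10 ≡ 15. → (25, 15)
3Q: (25, 15) + (12, 10). λ = (10 - 15)/(12 - 25) ≡ 24/16 mod 29. 16⁻¹ ≡ 20 (mod 29), so λ ≡ 16.
  x = λ² - 25 - 12 = 256 - 37 ≡ 16; y = λ·(25 - 16) - 15 ≡ 13. → (16, 13)
3Q = (16, 13).
Finally 4P + 3Q:
(26, 17) + (16, 13). λ = (13 - 17)/(16 - 26) ≡ 25/19 mod 29. 19⁻¹ ≡ 26 (mod 29), so λ ≡ 12.
  x = λ² - 26 - 16 = 144 - 42 ≡ 15; y = λ·(26 - 15) - 17 ≡ 28. → (15, 28)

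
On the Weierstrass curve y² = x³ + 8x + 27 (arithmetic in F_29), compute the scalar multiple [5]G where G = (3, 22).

(7, 7)

Double-and-add on 5 = (101)₂. Start with G = (3, 22) for the leading 1-bit.
double: tangent at (3, 22): λ = (3·3² + 8)/(2·22) ≡ 6/15. 15⁻¹ ≡ 2 (mod 29) since 15·2 = 30 ≡ 1, so λ ≡ 6·2 ≡ 12.
  x = λ² - 3 - 3 = 144 - 6 ≡ 22; y = λ·(3 - 22) - 22 ≡ 11. → (22, 11)
double: tangent at (22, 11): λ = (3·22² + 8)/(2·11) ≡ 10/22. 22⁻¹ ≡ 4 (mod 29) since 22·4 = 88 ≡ 1, so λ ≡ 10·4 ≡ 11.
  x = λ² - 22 - 22 = 121 - 44 ≡ 19; y = λ·(22 - 19) - 11 ≡ 22. → (19, 22)
add G: (19, 22) + (3, 22). λ = (22 - 22)/(3 - 19) ≡ 0/13 mod 29. 13⁻¹ ≡ 9 (mod 29), so λ ≡ 0.
  x = λ² - 19 - 3 = 0 - 22 ≡ 7; y = λ·(19 - 7) - 22 ≡ 7. → (7, 7)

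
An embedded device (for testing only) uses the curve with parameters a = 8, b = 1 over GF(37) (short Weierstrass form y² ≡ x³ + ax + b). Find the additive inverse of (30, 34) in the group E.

-(30, 34) = (30, -34 mod 37) = (30, 3).

(30, 3)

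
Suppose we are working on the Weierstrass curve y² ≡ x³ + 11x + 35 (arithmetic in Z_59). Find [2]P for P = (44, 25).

tangent at (44, 25): λ = (3·44² + 11)/(2·25) ≡ 37/50. 50⁻¹ ≡ 13 (mod 59) since 50·13 = 650 ≡ 1, so λ ≡ 37·13 ≡ 9.
  x = λ² - 44 - 44 = 81 - 88 ≡ 52; y = λ·(44 - 52) - 25 ≡ 21. → (52, 21)

(52, 21)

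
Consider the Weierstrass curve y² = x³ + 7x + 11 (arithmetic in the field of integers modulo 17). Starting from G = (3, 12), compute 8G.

Repeated addition: build up to 8G.
2G: tangent at (3, 12): λ = (3·3² + 7)/(2·12) ≡ 0/7. 7⁻¹ ≡ 5 (mod 17), so λ ≡ 0·5 ≡ 0.
  x = λ² - 3 - 3 = 0 - 6 ≡ 11; y = λ·(3 - 11) - 12 ≡ 5. → (11, 5)
3G: (11, 5) + (3, 12). λ = (12 - 5)/(3 - 11) ≡ 7/9 mod 17. 9⁻¹ ≡ 2 (mod 17), so λ ≡ 14.
  x = λ² - 11 - 3 = 196 - 14 ≡ 12; y = λ·(11 - 12) - 5 ≡ 15. → (12, 15)
4G: (12, 15) + (3, 12). λ = (12 - 15)/(3 - 12) ≡ 14/8 mod 17. 8⁻¹ ≡ 15 (mod 17), so λ ≡ 6.
  x = λ² - 12 - 3 = 36 - 15 ≡ 4; y = λ·(12 - 4) - 15 ≡ 16. → (4, 16)
5G: (4, 16) + (3, 12). λ = (12 - 16)/(3 - 4) ≡ 13/16 mod 17. 16⁻¹ ≡ 16 (mod 17), so λ ≡ 4.
  x = λ² - 4 - 3 = 16 - 7 ≡ 9; y = λ·(4 - 9) - 16 ≡ 15. → (9, 15)
6G: (9, 15) + (3, 12). λ = (12 - 15)/(3 - 9) ≡ 14/11 mod 17. 11⁻¹ ≡ 14 (mod 17), so λ ≡ 9.
  x = λ² - 9 - 3 = 81 - 12 ≡ 1; y = λ·(9 - 1) - 15 ≡ 6. → (1, 6)
7G: (1, 6) + (3, 12). λ = (12 - 6)/(3 - 1) ≡ 6/2 mod 17. 2⁻¹ ≡ 9 (mod 17), so λ ≡ 3.
  x = λ² - 1 - 3 = 9 - 4 ≡ 5; y = λ·(1 - 5) - 6 ≡ 16. → (5, 16)
8G: (5, 16) + (3, 12). λ = (12 - 16)/(3 - 5) ≡ 13/15 mod 17. 15⁻¹ ≡ 8 (mod 17) since 15·8 = 120 ≡ 1, so λ ≡ 2.
  x = λ² - 5 - 3 = 4 - 8 ≡ 13; y = λ·(5 - 13) - 16 ≡ 2. → (13, 2)

(13, 2)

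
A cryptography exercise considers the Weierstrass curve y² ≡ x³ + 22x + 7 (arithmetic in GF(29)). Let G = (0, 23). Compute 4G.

Repeated addition: build up to 4G.
2G: tangent at (0, 23): λ = (3·0² + 22)/(2·23) ≡ 22/17. 17⁻¹ ≡ 12 (mod 29), so λ ≡ 22·12 ≡ 3.
  x = λ² - 0 - 0 = 9 - 0 ≡ 9; y = λ·(0 - 9) - 23 ≡ 8. → (9, 8)
3G: (9, 8) + (0, 23). λ = (23 - 8)/(0 - 9) ≡ 15/20 mod 29. 20⁻¹ ≡ 16 (mod 29), so λ ≡ 8.
  x = λ² - 9 - 0 = 64 - 9 ≡ 26; y = λ·(9 - 26) - 8 ≡ 1. → (26, 1)
4G: (26, 1) + (0, 23). λ = (23 - 1)/(0 - 26) ≡ 22/3 mod 29. 3⁻¹ ≡ 10 (mod 29), so λ ≡ 17.
  x = λ² - 26 - 0 = 289 - 26 ≡ 2; y = λ·(26 - 2) - 1 ≡ 1. → (2, 1)

(2, 1)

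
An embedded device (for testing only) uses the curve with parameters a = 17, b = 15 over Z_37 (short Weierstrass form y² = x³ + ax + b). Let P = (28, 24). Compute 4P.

(7, 12)

Double-and-add on 4 = (100)₂. Start with P = (28, 24) for the leading 1-bit.
double: tangent at (28, 24): λ = (3·28² + 17)/(2·24) ≡ 1/11. 11⁻¹ ≡ 27 (mod 37), so λ ≡ 1·27 ≡ 27.
  x = λ² - 28 - 28 = 729 - 56 ≡ 7; y = λ·(28 - 7) - 24 ≡ 25. → (7, 25)
double: tangent at (7, 25): λ = (3·7² + 17)/(2·25) ≡ 16/13. 13⁻¹ ≡ 20 (mod 37), so λ ≡ 16·20 ≡ 24.
  x = λ² - 7 - 7 = 576 - 14 ≡ 7; y = λ·(7 - 7) - 25 ≡ 12. → (7, 12)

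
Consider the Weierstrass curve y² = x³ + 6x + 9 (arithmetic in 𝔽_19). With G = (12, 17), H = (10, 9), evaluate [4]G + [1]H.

First 4G:
Double-and-add on 4 = (100)₂. Start with G = (12, 17) for the leading 1-bit.
double: tangent at (12, 17): λ = (3·12² + 6)/(2·17) ≡ 1/15. 15⁻¹ ≡ 14 (mod 19), so λ ≡ 1·14 ≡ 14.
  x = λ² - 12 - 12 = 196 - 24 ≡ 1; y = λ·(12 - 1) - 17 ≡ 4. → (1, 4)
double: tangent at (1, 4): λ = (3·1² + 6)/(2·4) ≡ 9/8. 8⁻¹ ≡ 12 (mod 19), so λ ≡ 9·12 ≡ 13.
  x = λ² - 1 - 1 = 169 - 2 ≡ 15; y = λ·(1 - 15) - 4 ≡ 4. → (15, 4)
4G = (15, 4).
Finally 4G + H:
(15, 4) + (10, 9). λ = (9 - 4)/(10 - 15) ≡ 5/14 mod 19. 14⁻¹ ≡ 15 (mod 19) since 14·15 = 210 ≡ 1, so λ ≡ 18.
  x = λ² - 15 - 10 = 324 - 25 ≡ 14; y = λ·(15 - 14) - 4 ≡ 14. → (14, 14)

(14, 14)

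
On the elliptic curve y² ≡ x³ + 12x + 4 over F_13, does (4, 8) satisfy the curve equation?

y² = 8² ≡ 12; x³ + 12x + 4 = 116 ≡ 12 (mod 13). 12 = 12.

yes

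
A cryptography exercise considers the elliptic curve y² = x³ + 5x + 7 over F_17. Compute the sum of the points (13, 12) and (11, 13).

(6, 10)

(13, 12) + (11, 13). λ = (13 - 12)/(11 - 13) ≡ 1/15 mod 17. 15⁻¹ ≡ 8 (mod 17), so λ ≡ 8.
  x = λ² - 13 - 11 = 64 - 24 ≡ 6; y = λ·(13 - 6) - 12 ≡ 10. → (6, 10)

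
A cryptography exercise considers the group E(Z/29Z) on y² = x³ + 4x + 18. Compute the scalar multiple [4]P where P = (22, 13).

Repeated addition: build up to 4P.
2P: tangent at (22, 13): λ = (3·22² + 4)/(2·13) ≡ 6/26. 26⁻¹ ≡ 19 (mod 29) since 26·19 = 494 ≡ 1, so λ ≡ 6·19 ≡ 27.
  x = λ² - 22 - 22 = 729 - 44 ≡ 18; y = λ·(22 - 18) - 13 ≡ 8. → (18, 8)
3P: (18, 8) + (22, 13). λ = (13 - 8)/(22 - 18) ≡ 5/4 mod 29. 4⁻¹ ≡ 22 (mod 29) since 4·22 = 88 ≡ 1, so λ ≡ 23.
  x = λ² - 18 - 22 = 529 - 40 ≡ 25; y = λ·(18 - 25) - 8 ≡ 5. → (25, 5)
4P: (25, 5) + (22, 13). λ = (13 - 5)/(22 - 25) ≡ 8/26 mod 29. 26⁻¹ ≡ 19 (mod 29), so λ ≡ 7.
  x = λ² - 25 - 22 = 49 - 47 ≡ 2; y = λ·(25 - 2) - 5 ≡ 11. → (2, 11)

(2, 11)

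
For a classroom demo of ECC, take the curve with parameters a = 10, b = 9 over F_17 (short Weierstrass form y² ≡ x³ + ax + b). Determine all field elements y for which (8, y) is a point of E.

x³ + 10x + 9 = 601 ≡ 6 (mod 17).
6 is a non-residue mod 17; no y exists.

none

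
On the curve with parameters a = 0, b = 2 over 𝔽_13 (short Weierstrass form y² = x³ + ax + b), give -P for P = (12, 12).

(12, 1)

-(12, 12) = (12, -12 mod 13) = (12, 1).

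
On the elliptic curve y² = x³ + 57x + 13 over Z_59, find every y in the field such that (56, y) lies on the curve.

x³ + 57x + 13 = 178821 ≡ 51 (mod 59).
Square roots of 51 mod 59: 13 and 46 (since 13² = 169 ≡ 51).

13, 46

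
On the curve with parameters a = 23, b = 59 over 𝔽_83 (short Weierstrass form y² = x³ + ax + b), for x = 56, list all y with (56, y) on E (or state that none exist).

16, 67

x³ + 23x + 59 = 176963 ≡ 7 (mod 83).
Square roots of 7 mod 83: 16 and 67 (since 16² = 256 ≡ 7).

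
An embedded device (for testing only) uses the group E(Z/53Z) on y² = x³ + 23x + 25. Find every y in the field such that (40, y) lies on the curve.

x³ + 23x + 25 = 64945 ≡ 20 (mod 53).
20 is a non-residue mod 53; no y exists.

none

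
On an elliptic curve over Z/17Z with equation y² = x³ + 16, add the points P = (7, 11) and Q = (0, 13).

(8, 16)

(7, 11) + (0, 13). λ = (13 - 11)/(0 - 7) ≡ 2/10 mod 17. 10⁻¹ ≡ 12 (mod 17), so λ ≡ 7.
  x = λ² - 7 - 0 = 49 - 7 ≡ 8; y = λ·(7 - 8) - 11 ≡ 16. → (8, 16)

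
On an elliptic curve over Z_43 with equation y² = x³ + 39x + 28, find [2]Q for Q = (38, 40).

tangent at (38, 40): λ = (3·38² + 39)/(2·40) ≡ 28/37. 37⁻¹ ≡ 7 (mod 43), so λ ≡ 28·7 ≡ 24.
  x = λ² - 38 - 38 = 576 - 76 ≡ 27; y = λ·(38 - 27) - 40 ≡ 9. → (27, 9)

(27, 9)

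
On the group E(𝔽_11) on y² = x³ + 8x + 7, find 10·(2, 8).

Write Q = (2, 8).
Repeated addition: build up to 10Q.
2Q: tangent at (2, 8): λ = (3·2² + 8)/(2·8) ≡ 9/5. 5⁻¹ ≡ 9 (mod 11), so λ ≡ 9·9 ≡ 4.
  x = λ² - 2 - 2 = 16 - 4 ≡ 1; y = λ·(2 - 1) - 8 ≡ 7. → (1, 7)
3Q: (1, 7) + (2, 8). λ = (8 - 7)/(2 - 1) ≡ 1/1 mod 11. 1⁻¹ ≡ 1 (mod 11) since 1·1 = 1 ≡ 1, so λ ≡ 1.
  x = λ² - 1 - 2 = 1 - 3 ≡ 9; y = λ·(1 - 9) - 7 ≡ 7. → (9, 7)
4Q: (9, 7) + (2, 8). λ = (8 - 7)/(2 - 9) ≡ 1/4 mod 11. 4⁻¹ ≡ 3 (mod 11), so λ ≡ 3.
  x = λ² - 9 - 2 = 9 - 11 ≡ 9; y = λ·(9 - 9) - 7 ≡ 4. → (9, 4)
5Q: (9, 4) + (2, 8). λ = (8 - 4)/(2 - 9) ≡ 4/4 mod 11. 4⁻¹ ≡ 3 (mod 11), so λ ≡ 1.
  x = λ² - 9 - 2 = 1 - 11 ≡ 1; y = λ·(9 - 1) - 4 ≡ 4. → (1, 4)
6Q: (1, 4) + (2, 8). λ = (8 - 4)/(2 - 1) ≡ 4/1 mod 11. 1⁻¹ ≡ 1 (mod 11), so λ ≡ 4.
  x = λ² - 1 - 2 = 16 - 3 ≡ 2; y = λ·(1 - 2) - 4 ≡ 3. → (2, 3)
7Q: (2, 3) + (2, 8): same x and y₁ ≡ -y₂, so the sum is ∞.
8Q: ∞ + (2, 8) = (2, 8) (identity).
9Q: tangent at (2, 8): λ = (3·2² + 8)/(2·8) ≡ 9/5. 5⁻¹ ≡ 9 (mod 11), so λ ≡ 9·9 ≡ 4.
  x = λ² - 2 - 2 = 16 - 4 ≡ 1; y = λ·(2 - 1) - 8 ≡ 7. → (1, 7)
10Q: (1, 7) + (2, 8). λ = (8 - 7)/(2 - 1) ≡ 1/1 mod 11. 1⁻¹ ≡ 1 (mod 11) since 1·1 = 1 ≡ 1, so λ ≡ 1.
  x = λ² - 1 - 2 = 1 - 3 ≡ 9; y = λ·(1 - 9) - 7 ≡ 7. → (9, 7)

(9, 7)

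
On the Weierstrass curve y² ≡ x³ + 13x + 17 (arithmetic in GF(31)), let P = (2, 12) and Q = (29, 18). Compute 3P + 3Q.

First 3P:
Repeated addition: build up to 3P.
2P: tangent at (2, 12): λ = (3·2² + 13)/(2·12) ≡ 25/24. 24⁻¹ ≡ 22 (mod 31), so λ ≡ 25·22 ≡ 23.
  x = λ² - 2 - 2 = 529 - 4 ≡ 29; y = λ·(2 - 29) - 12 ≡ 18. → (29, 18)
3P: (29, 18) + (2, 12). λ = (12 - 18)/(2 - 29) ≡ 25/4 mod 31. 4⁻¹ ≡ 8 (mod 31), so λ ≡ 14.
  x = λ² - 29 - 2 = 196 - 31 ≡ 10; y = λ·(29 - 10) - 18 ≡ 0. → (10, 0)
3P = (10, 0).
Next 3Q:
Repeated addition: build up to 3Q.
2Q: tangent at (29, 18): λ = (3·29² + 13)/(2·18) ≡ 25/5. 5⁻¹ ≡ 25 (mod 31), so λ ≡ 25·25 ≡ 5.
  x = λ² - 29 - 29 = 25 - 58 ≡ 29; y = λ·(29 - 29) - 18 ≡ 13. → (29, 13)
3Q: (29, 13) + (29, 18): same x and y₁ ≡ -y₂, so the sum is O.
3Q = O.
Finally 3P + 3Q:
(10, 0) + O = (10, 0) (identity).

(10, 0)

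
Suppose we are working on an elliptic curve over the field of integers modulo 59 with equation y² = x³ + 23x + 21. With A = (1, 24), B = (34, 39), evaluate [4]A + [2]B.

First 4A:
Repeated addition: build up to 4A.
2A: tangent at (1, 24): λ = (3·1² + 23)/(2·24) ≡ 26/48. 48⁻¹ ≡ 16 (mod 59) since 48·16 = 768 ≡ 1, so λ ≡ 26·16 ≡ 3.
  x = λ² - 1 - 1 = 9 - 2 ≡ 7; y = λ·(1 - 7) - 24 ≡ 17. → (7, 17)
3A: (7, 17) + (1, 24). λ = (24 - 17)/(1 - 7) ≡ 7/53 mod 59. 53⁻¹ ≡ 49 (mod 59) since 53·49 = 2597 ≡ 1, so λ ≡ 48.
  x = λ² - 7 - 1 = 2304 - 8 ≡ 54; y = λ·(7 - 54) - 17 ≡ 28. → (54, 28)
4A: (54, 28) + (1, 24). λ = (24 - 28)/(1 - 54) ≡ 55/6 mod 59. 6⁻¹ ≡ 10 (mod 59), so λ ≡ 19.
  x = λ² - 54 - 1 = 361 - 55 ≡ 11; y = λ·(54 - 11) - 28 ≡ 22. → (11, 22)
4A = (11, 22).
Next 2B:
Repeated addition: build up to 2B.
2B: tangent at (34, 39): λ = (3·34² + 23)/(2·39) ≡ 10/19. 19⁻¹ ≡ 28 (mod 59), so λ ≡ 10·28 ≡ 44.
  x = λ² - 34 - 34 = 1936 - 68 ≡ 39; y = λ·(34 - 39) - 39 ≡ 36. → (39, 36)
2B = (39, 36).
Finally 4A + 2B:
(11, 22) + (39, 36). λ = (36 - 22)/(39 - 11) ≡ 14/28 mod 59. 28⁻¹ ≡ 19 (mod 59) since 28·19 = 532 ≡ 1, so λ ≡ 30.
  x = λ² - 11 - 39 = 900 - 50 ≡ 24; y = λ·(11 - 24) - 22 ≡ 1. → (24, 1)

(24, 1)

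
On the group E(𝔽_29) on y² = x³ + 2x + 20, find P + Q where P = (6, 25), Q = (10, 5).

(6, 25) + (10, 5). λ = (5 - 25)/(10 - 6) ≡ 9/4 mod 29. 4⁻¹ ≡ 22 (mod 29), so λ ≡ 24.
  x = λ² - 6 - 10 = 576 - 16 ≡ 9; y = λ·(6 - 9) - 25 ≡ 19. → (9, 19)

(9, 19)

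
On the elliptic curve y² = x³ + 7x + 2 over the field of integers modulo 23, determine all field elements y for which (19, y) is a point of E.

5, 18

x³ + 7x + 2 = 6994 ≡ 2 (mod 23).
Square roots of 2 mod 23: 5 and 18 (since 5² = 25 ≡ 2).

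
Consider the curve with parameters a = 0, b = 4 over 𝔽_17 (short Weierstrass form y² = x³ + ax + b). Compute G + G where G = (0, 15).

tangent at (0, 15): λ = (3·0² + 0)/(2·15) ≡ 0/13. 13⁻¹ ≡ 4 (mod 17) since 13·4 = 52 ≡ 1, so λ ≡ 0·4 ≡ 0.
  x = λ² - 0 - 0 = 0 - 0 ≡ 0; y = λ·(0 - 0) - 15 ≡ 2. → (0, 2)

(0, 2)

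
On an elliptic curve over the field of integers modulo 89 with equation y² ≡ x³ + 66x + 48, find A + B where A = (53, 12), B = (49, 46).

(53, 12) + (49, 46). λ = (46 - 12)/(49 - 53) ≡ 34/85 mod 89. 85⁻¹ ≡ 22 (mod 89), so λ ≡ 36.
  x = λ² - 53 - 49 = 1296 - 102 ≡ 37; y = λ·(53 - 37) - 12 ≡ 30. → (37, 30)

(37, 30)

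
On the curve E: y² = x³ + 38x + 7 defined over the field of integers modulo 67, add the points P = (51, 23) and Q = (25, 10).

(51, 23) + (25, 10). λ = (10 - 23)/(25 - 51) ≡ 54/41 mod 67. 41⁻¹ ≡ 18 (mod 67), so λ ≡ 34.
  x = λ² - 51 - 25 = 1156 - 76 ≡ 8; y = λ·(51 - 8) - 23 ≡ 32. → (8, 32)

(8, 32)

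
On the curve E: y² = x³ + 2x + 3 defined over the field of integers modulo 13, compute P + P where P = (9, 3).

tangent at (9, 3): λ = (3·9² + 2)/(2·3) ≡ 11/6. 6⁻¹ ≡ 11 (mod 13), so λ ≡ 11·11 ≡ 4.
  x = λ² - 9 - 9 = 16 - 18 ≡ 11; y = λ·(9 - 11) - 3 ≡ 2. → (11, 2)

(11, 2)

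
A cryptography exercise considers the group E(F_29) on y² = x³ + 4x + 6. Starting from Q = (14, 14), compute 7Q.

Double-and-add on 7 = (111)₂. Start with Q = (14, 14) for the leading 1-bit.
double: tangent at (14, 14): λ = (3·14² + 4)/(2·14) ≡ 12/28. 28⁻¹ ≡ 28 (mod 29) since 28·28 = 784 ≡ 1, so λ ≡ 12·28 ≡ 17.
  x = λ² - 14 - 14 = 289 - 28 ≡ 0; y = λ·(14 - 0) - 14 ≡ 21. → (0, 21)
add Q: (0, 21) + (14, 14). λ = (14 - 21)/(14 - 0) ≡ 22/14 mod 29. 14⁻¹ ≡ 27 (mod 29) since 14·27 = 378 ≡ 1, so λ ≡ 14.
  x = λ² - 0 - 14 = 196 - 14 ≡ 8; y = λ·(0 - 8) - 21 ≡ 12. → (8, 12)
double: tangent at (8, 12): λ = (3·8² + 4)/(2·12) ≡ 22/24. 24⁻¹ ≡ 23 (mod 29) since 24·23 = 552 ≡ 1, so λ ≡ 22·23 ≡ 13.
  x = λ² - 8 - 8 = 169 - 16 ≡ 8; y = λ·(8 - 8) - 12 ≡ 17. → (8, 17)
add Q: (8, 17) + (14, 14). λ = (14 - 17)/(14 - 8) ≡ 26/6 mod 29. 6⁻¹ ≡ 5 (mod 29), so λ ≡ 14.
  x = λ² - 8 - 14 = 196 - 22 ≡ 0; y = λ·(8 - 0) - 17 ≡ 8. → (0, 8)

(0, 8)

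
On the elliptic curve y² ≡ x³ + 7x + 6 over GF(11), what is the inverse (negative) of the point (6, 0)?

-(6, 0) = (6, -0 mod 11) = (6, 0).

(6, 0)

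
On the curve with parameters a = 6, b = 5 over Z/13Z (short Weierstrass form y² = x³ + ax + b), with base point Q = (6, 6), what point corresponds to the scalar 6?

Double-and-add on 6 = (110)₂. Start with Q = (6, 6) for the leading 1-bit.
double: tangent at (6, 6): λ = (3·6² + 6)/(2·6) ≡ 10/12. 12⁻¹ ≡ 12 (mod 13) since 12·12 = 144 ≡ 1, so λ ≡ 10·12 ≡ 3.
  x = λ² - 6 - 6 = 9 - 12 ≡ 10; y = λ·(6 - 10) - 6 ≡ 8. → (10, 8)
add Q: (10, 8) + (6, 6). λ = (6 - 8)/(6 - 10) ≡ 11/9 mod 13. 9⁻¹ ≡ 3 (mod 13), so λ ≡ 7.
  x = λ² - 10 - 6 = 49 - 16 ≡ 7; y = λ·(10 - 7) - 8 ≡ 0. → (7, 0)
double: (7, 0) + (7, 0): same x and y₁ ≡ -y₂, so the sum is 𝒪.

O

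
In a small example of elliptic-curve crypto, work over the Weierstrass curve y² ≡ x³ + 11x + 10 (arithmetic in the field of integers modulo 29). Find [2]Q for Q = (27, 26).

tangent at (27, 26): λ = (3·27² + 11)/(2·26) ≡ 23/23. 23⁻¹ ≡ 24 (mod 29), so λ ≡ 23·24 ≡ 1.
  x = λ² - 27 - 27 = 1 - 54 ≡ 5; y = λ·(27 - 5) - 26 ≡ 25. → (5, 25)

(5, 25)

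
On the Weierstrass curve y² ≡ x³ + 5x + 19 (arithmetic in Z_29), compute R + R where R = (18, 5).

(26, 8)

tangent at (18, 5): λ = (3·18² + 5)/(2·5) ≡ 20/10. 10⁻¹ ≡ 3 (mod 29) since 10·3 = 30 ≡ 1, so λ ≡ 20·3 ≡ 2.
  x = λ² - 18 - 18 = 4 - 36 ≡ 26; y = λ·(18 - 26) - 5 ≡ 8. → (26, 8)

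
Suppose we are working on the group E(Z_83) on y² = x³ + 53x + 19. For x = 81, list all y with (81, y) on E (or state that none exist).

x³ + 53x + 19 = 535753 ≡ 71 (mod 83).
71 is a non-residue mod 83; no y exists.

none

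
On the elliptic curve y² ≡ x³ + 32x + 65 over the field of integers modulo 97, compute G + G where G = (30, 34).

tangent at (30, 34): λ = (3·30² + 32)/(2·34) ≡ 16/68. 68⁻¹ ≡ 10 (mod 97), so λ ≡ 16·10 ≡ 63.
  x = λ² - 30 - 30 = 3969 - 60 ≡ 29; y = λ·(30 - 29) - 34 ≡ 29. → (29, 29)

(29, 29)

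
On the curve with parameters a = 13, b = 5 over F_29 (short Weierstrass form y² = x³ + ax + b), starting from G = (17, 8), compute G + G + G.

(12, 2)

Repeated addition: build up to 3G.
2G: tangent at (17, 8): λ = (3·17² + 13)/(2·8) ≡ 10/16. 16⁻¹ ≡ 20 (mod 29), so λ ≡ 10·20 ≡ 26.
  x = λ² - 17 - 17 = 676 - 34 ≡ 4; y = λ·(17 - 4) - 8 ≡ 11. → (4, 11)
3G: (4, 11) + (17, 8). λ = (8 - 11)/(17 - 4) ≡ 26/13 mod 29. 13⁻¹ ≡ 9 (mod 29) since 13·9 = 117 ≡ 1, so λ ≡ 2.
  x = λ² - 4 - 17 = 4 - 21 ≡ 12; y = λ·(4 - 12) - 11 ≡ 2. → (12, 2)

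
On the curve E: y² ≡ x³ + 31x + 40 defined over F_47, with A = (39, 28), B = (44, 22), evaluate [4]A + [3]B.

First 4A:
Double-and-add on 4 = (100)₂. Start with A = (39, 28) for the leading 1-bit.
double: tangent at (39, 28): λ = (3·39² + 31)/(2·28) ≡ 35/9. 9⁻¹ ≡ 21 (mod 47), so λ ≡ 35·21 ≡ 30.
  x = λ² - 39 - 39 = 900 - 78 ≡ 23; y = λ·(39 - 23) - 28 ≡ 29. → (23, 29)
double: tangent at (23, 29): λ = (3·23² + 31)/(2·29) ≡ 20/11. 11⁻¹ ≡ 30 (mod 47), so λ ≡ 20·30 ≡ 36.
  x = λ² - 23 - 23 = 1296 - 46 ≡ 28; y = λ·(23 - 28) - 29 ≡ 26. → (28, 26)
4A = (28, 26).
Next 3B:
Repeated addition: build up to 3B.
2B: tangent at (44, 22): λ = (3·44² + 31)/(2·22) ≡ 11/44. 44⁻¹ ≡ 31 (mod 47), so λ ≡ 11·31 ≡ 12.
  x = λ² - 44 - 44 = 144 - 88 ≡ 9; y = λ·(44 - 9) - 22 ≡ 22. → (9, 22)
3B: (9, 22) + (44, 22). λ = (22 - 22)/(44 - 9) ≡ 0/35 mod 47. 35⁻¹ ≡ 43 (mod 47), so λ ≡ 0.
  x = λ² - 9 - 44 = 0 - 53 ≡ 41; y = λ·(9 - 41) - 22 ≡ 25. → (41, 25)
3B = (41, 25).
Finally 4A + 3B:
(28, 26) + (41, 25). λ = (25 - 26)/(41 - 28) ≡ 46/13 mod 47. 13⁻¹ ≡ 29 (mod 47) since 13·29 = 377 ≡ 1, so λ ≡ 18.
  x = λ² - 28 - 41 = 324 - 69 ≡ 20; y = λ·(28 - 20) - 26 ≡ 24. → (20, 24)

(20, 24)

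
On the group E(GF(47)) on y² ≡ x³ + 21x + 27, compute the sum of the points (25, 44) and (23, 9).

(35, 16)

(25, 44) + (23, 9). λ = (9 - 44)/(23 - 25) ≡ 12/45 mod 47. 45⁻¹ ≡ 23 (mod 47), so λ ≡ 41.
  x = λ² - 25 - 23 = 1681 - 48 ≡ 35; y = λ·(25 - 35) - 44 ≡ 16. → (35, 16)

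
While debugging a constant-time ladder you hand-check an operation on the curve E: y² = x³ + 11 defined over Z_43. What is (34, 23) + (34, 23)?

(0, 22)

tangent at (34, 23): λ = (3·34² + 0)/(2·23) ≡ 28/3. 3⁻¹ ≡ 29 (mod 43), so λ ≡ 28·29 ≡ 38.
  x = λ² - 34 - 34 = 1444 - 68 ≡ 0; y = λ·(34 - 0) - 23 ≡ 22. → (0, 22)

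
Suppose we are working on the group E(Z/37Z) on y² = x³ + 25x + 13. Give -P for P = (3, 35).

(3, 2)

-(3, 35) = (3, -35 mod 37) = (3, 2).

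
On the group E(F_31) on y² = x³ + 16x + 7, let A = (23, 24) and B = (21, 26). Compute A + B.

(23, 24) + (21, 26). λ = (26 - 24)/(21 - 23) ≡ 2/29 mod 31. 29⁻¹ ≡ 15 (mod 31) since 29·15 = 435 ≡ 1, so λ ≡ 30.
  x = λ² - 23 - 21 = 900 - 44 ≡ 19; y = λ·(23 - 19) - 24 ≡ 3. → (19, 3)

(19, 3)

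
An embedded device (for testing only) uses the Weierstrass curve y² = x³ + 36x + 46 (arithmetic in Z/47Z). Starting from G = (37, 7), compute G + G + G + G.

Repeated addition: build up to 4G.
2G: tangent at (37, 7): λ = (3·37² + 36)/(2·7) ≡ 7/14. 14⁻¹ ≡ 37 (mod 47), so λ ≡ 7·37 ≡ 24.
  x = λ² - 37 - 37 = 576 - 74 ≡ 32; y = λ·(37 - 32) - 7 ≡ 19. → (32, 19)
3G: (32, 19) + (37, 7). λ = (7 - 19)/(37 - 32) ≡ 35/5 mod 47. 5⁻¹ ≡ 19 (mod 47), so λ ≡ 7.
  x = λ² - 32 - 37 = 49 - 69 ≡ 27; y = λ·(32 - 27) - 19 ≡ 16. → (27, 16)
4G: (27, 16) + (37, 7). λ = (7 - 16)/(37 - 27) ≡ 38/10 mod 47. 10⁻¹ ≡ 33 (mod 47), so λ ≡ 32.
  x = λ² - 27 - 37 = 1024 - 64 ≡ 20; y = λ·(27 - 20) - 16 ≡ 20. → (20, 20)

(20, 20)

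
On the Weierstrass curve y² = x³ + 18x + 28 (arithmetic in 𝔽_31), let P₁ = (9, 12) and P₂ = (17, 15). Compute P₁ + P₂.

(25, 13)

(9, 12) + (17, 15). λ = (15 - 12)/(17 - 9) ≡ 3/8 mod 31. 8⁻¹ ≡ 4 (mod 31), so λ ≡ 12.
  x = λ² - 9 - 17 = 144 - 26 ≡ 25; y = λ·(9 - 25) - 12 ≡ 13. → (25, 13)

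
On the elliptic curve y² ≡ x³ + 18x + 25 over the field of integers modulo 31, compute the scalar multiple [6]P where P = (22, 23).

Double-and-add on 6 = (110)₂. Start with P = (22, 23) for the leading 1-bit.
double: tangent at (22, 23): λ = (3·22² + 18)/(2·23) ≡ 13/15. 15⁻¹ ≡ 29 (mod 31), so λ ≡ 13·29 ≡ 5.
  x = λ² - 22 - 22 = 25 - 44 ≡ 12; y = λ·(22 - 12) - 23 ≡ 27. → (12, 27)
add P: (12, 27) + (22, 23). λ = (23 - 27)/(22 - 12) ≡ 27/10 mod 31. 10⁻¹ ≡ 28 (mod 31), so λ ≡ 12.
  x = λ² - 12 - 22 = 144 - 34 ≡ 17; y = λ·(12 - 17) - 27 ≡ 6. → (17, 6)
double: tangent at (17, 6): λ = (3·17² + 18)/(2·6) ≡ 17/12. 12⁻¹ ≡ 13 (mod 31) since 12·13 = 156 ≡ 1, so λ ≡ 17·13 ≡ 4.
  x = λ² - 17 - 17 = 16 - 34 ≡ 13; y = λ·(17 - 13) - 6 ≡ 10. → (13, 10)

(13, 10)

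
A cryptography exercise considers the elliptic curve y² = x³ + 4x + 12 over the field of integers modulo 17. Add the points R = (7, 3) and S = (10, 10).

(7, 3) + (10, 10). λ = (10 - 3)/(10 - 7) ≡ 7/3 mod 17. 3⁻¹ ≡ 6 (mod 17), so λ ≡ 8.
  x = λ² - 7 - 10 = 64 - 17 ≡ 13; y = λ·(7 - 13) - 3 ≡ 0. → (13, 0)

(13, 0)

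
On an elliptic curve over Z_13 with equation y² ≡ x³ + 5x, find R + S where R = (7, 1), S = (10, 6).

(7, 1) + (10, 6). λ = (6 - 1)/(10 - 7) ≡ 5/3 mod 13. 3⁻¹ ≡ 9 (mod 13), so λ ≡ 6.
  x = λ² - 7 - 10 = 36 - 17 ≡ 6; y = λ·(7 - 6) - 1 ≡ 5. → (6, 5)

(6, 5)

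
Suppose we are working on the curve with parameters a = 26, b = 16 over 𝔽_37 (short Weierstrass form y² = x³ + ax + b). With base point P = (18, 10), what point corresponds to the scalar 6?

(35, 17)

Double-and-add on 6 = (110)₂. Start with P = (18, 10) for the leading 1-bit.
double: tangent at (18, 10): λ = (3·18² + 26)/(2·10) ≡ 36/20. 20⁻¹ ≡ 13 (mod 37), so λ ≡ 36·13 ≡ 24.
  x = λ² - 18 - 18 = 576 - 36 ≡ 22; y = λ·(18 - 22) - 10 ≡ 5. → (22, 5)
add P: (22, 5) + (18, 10). λ = (10 - 5)/(18 - 22) ≡ 5/33 mod 37. 33⁻¹ ≡ 9 (mod 37), so λ ≡ 8.
  x = λ² - 22 - 18 = 64 - 40 ≡ 24; y = λ·(22 - 24) - 5 ≡ 16. → (24, 16)
double: tangent at (24, 16): λ = (3·24² + 26)/(2·16) ≡ 15/32. 32⁻¹ ≡ 22 (mod 37) since 32·22 = 704 ≡ 1, so λ ≡ 15·22 ≡ 34.
  x = λ² - 24 - 24 = 1156 - 48 ≡ 35; y = λ·(24 - 35) - 16 ≡ 17. → (35, 17)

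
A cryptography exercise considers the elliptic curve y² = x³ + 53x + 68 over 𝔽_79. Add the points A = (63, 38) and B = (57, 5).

(63, 38) + (57, 5). λ = (5 - 38)/(57 - 63) ≡ 46/73 mod 79. 73⁻¹ ≡ 13 (mod 79), so λ ≡ 45.
  x = λ² - 63 - 57 = 2025 - 120 ≡ 9; y = λ·(63 - 9) - 38 ≡ 22. → (9, 22)

(9, 22)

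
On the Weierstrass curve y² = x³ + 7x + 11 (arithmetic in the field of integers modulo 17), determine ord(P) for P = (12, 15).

7

2P: tangent at (12, 15): λ = (3·12² + 7)/(2·15) ≡ 14/13. 13⁻¹ ≡ 4 (mod 17) since 13·4 = 52 ≡ 1, so λ ≡ 14·4 ≡ 5.
  x = λ² - 12 - 12 = 25 - 24 ≡ 1; y = λ·(12 - 1) - 15 ≡ 6. → (1, 6)
3P: (1, 6) + (12, 15). λ = (15 - 6)/(12 - 1) ≡ 9/11 mod 17. 11⁻¹ ≡ 14 (mod 17), so λ ≡ 7.
  x = λ² - 1 - 12 = 49 - 13 ≡ 2; y = λ·(1 - 2) - 6 ≡ 4. → (2, 4)
4P: (2, 4) + (12, 15). λ = (15 - 4)/(12 - 2) ≡ 11/10 mod 17. 10⁻¹ ≡ 12 (mod 17), so λ ≡ 13.
  x = λ² - 2 - 12 = 169 - 14 ≡ 2; y = λ·(2 - 2) - 4 ≡ 13. → (2, 13)
5P: (2, 13) + (12, 15). λ = (15 - 13)/(12 - 2) ≡ 2/10 mod 17. 10⁻¹ ≡ 12 (mod 17), so λ ≡ 7.
  x = λ² - 2 - 12 = 49 - 14 ≡ 1; y = λ·(2 - 1) - 13 ≡ 11. → (1, 11)
6P: (1, 11) + (12, 15). λ = (15 - 11)/(12 - 1) ≡ 4/11 mod 17. 11⁻¹ ≡ 14 (mod 17), so λ ≡ 5.
  x = λ² - 1 - 12 = 25 - 13 ≡ 12; y = λ·(1 - 12) - 11 ≡ 2. → (12, 2)
7P: (12, 2) + (12, 15): same x and y₁ ≡ -y₂, so the sum is ∞.
7P = ∞, so the order is 7.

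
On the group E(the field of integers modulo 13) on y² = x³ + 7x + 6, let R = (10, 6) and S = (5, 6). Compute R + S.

(10, 6) + (5, 6). λ = (6 - 6)/(5 - 10) ≡ 0/8 mod 13. 8⁻¹ ≡ 5 (mod 13), so λ ≡ 0.
  x = λ² - 10 - 5 = 0 - 15 ≡ 11; y = λ·(10 - 11) - 6 ≡ 7. → (11, 7)

(11, 7)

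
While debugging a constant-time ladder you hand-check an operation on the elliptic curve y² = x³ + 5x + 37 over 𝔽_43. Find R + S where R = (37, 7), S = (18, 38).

(42, 17)

(37, 7) + (18, 38). λ = (38 - 7)/(18 - 37) ≡ 31/24 mod 43. 24⁻¹ ≡ 9 (mod 43) since 24·9 = 216 ≡ 1, so λ ≡ 21.
  x = λ² - 37 - 18 = 441 - 55 ≡ 42; y = λ·(37 - 42) - 7 ≡ 17. → (42, 17)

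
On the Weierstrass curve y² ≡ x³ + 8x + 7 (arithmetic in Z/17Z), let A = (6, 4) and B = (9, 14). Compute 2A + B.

(9, 3)

First 2A:
Repeated addition: build up to 2A.
2A: tangent at (6, 4): λ = (3·6² + 8)/(2·4) ≡ 14/8. 8⁻¹ ≡ 15 (mod 17), so λ ≡ 14·15 ≡ 6.
  x = λ² - 6 - 6 = 36 - 12 ≡ 7; y = λ·(6 - 7) - 4 ≡ 7. → (7, 7)
2A = (7, 7).
Finally 2A + B:
(7, 7) + (9, 14). λ = (14 - 7)/(9 - 7) ≡ 7/2 mod 17. 2⁻¹ ≡ 9 (mod 17), so λ ≡ 12.
  x = λ² - 7 - 9 = 144 - 16 ≡ 9; y = λ·(7 - 9) - 7 ≡ 3. → (9, 3)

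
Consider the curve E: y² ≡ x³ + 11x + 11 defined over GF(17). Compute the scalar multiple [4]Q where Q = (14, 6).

Repeated addition: build up to 4Q.
2Q: tangent at (14, 6): λ = (3·14² + 11)/(2·6) ≡ 4/12. 12⁻¹ ≡ 10 (mod 17), so λ ≡ 4·10 ≡ 6.
  x = λ² - 14 - 14 = 36 - 28 ≡ 8; y = λ·(14 - 8) - 6 ≡ 13. → (8, 13)
3Q: (8, 13) + (14, 6). λ = (6 - 13)/(14 - 8) ≡ 10/6 mod 17. 6⁻¹ ≡ 3 (mod 17) since 6·3 = 18 ≡ 1, so λ ≡ 13.
  x = λ² - 8 - 14 = 169 - 22 ≡ 11; y = λ·(8 - 11) - 13 ≡ 16. → (11, 16)
4Q: (11, 16) + (14, 6). λ = (6 - 16)/(14 - 11) ≡ 7/3 mod 17. 3⁻¹ ≡ 6 (mod 17), so λ ≡ 8.
  x = λ² - 11 - 14 = 64 - 25 ≡ 5; y = λ·(11 - 5) - 16 ≡ 15. → (5, 15)

(5, 15)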